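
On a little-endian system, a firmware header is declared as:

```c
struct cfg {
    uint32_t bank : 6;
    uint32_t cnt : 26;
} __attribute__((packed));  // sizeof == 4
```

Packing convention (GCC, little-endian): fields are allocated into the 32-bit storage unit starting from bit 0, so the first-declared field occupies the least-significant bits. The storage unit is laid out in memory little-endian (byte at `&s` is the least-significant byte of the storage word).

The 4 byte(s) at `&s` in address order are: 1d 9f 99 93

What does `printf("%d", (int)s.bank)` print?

[0]=0x1d [1]=0x9f [2]=0x99 [3]=0x93 (little-endian) → word 0x93999f1d
bank [0+:6] = (word>>0) & 0x3f = 29  ←
cnt [6+:26] = (word>>6) & 0x3ffffff = 38692476

29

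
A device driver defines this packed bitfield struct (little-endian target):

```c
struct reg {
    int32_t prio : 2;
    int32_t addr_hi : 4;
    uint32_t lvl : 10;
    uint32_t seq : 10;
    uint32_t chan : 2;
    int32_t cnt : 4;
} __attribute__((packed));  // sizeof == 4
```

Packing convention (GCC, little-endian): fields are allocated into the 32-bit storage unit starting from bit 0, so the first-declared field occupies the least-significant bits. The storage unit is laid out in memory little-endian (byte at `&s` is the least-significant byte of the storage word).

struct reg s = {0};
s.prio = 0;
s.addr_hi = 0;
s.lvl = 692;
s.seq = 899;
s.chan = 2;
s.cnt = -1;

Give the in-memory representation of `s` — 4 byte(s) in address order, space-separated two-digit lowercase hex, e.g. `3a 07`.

00 ad 83 fb

[0+:2] prio=0 & 0x3 = 0x0; word=0x00000000
[2+:4] addr_hi=0 & 0xf = 0x0; word=0x00000000
[6+:10] lvl=692 & 0x3ff = 0x2b4; word=0x0000ad00
[16+:10] seq=899 & 0x3ff = 0x383; word=0x0383ad00
[26+:2] chan=2 & 0x3 = 0x2; word=0x0b83ad00
[28+:4] cnt=-1 & 0xf = 0xf; word=0xfb83ad00
word = 0xfb83ad00 → little-endian bytes:
  [0]=0x00  [1]=0xad  [2]=0x83  [3]=0xfb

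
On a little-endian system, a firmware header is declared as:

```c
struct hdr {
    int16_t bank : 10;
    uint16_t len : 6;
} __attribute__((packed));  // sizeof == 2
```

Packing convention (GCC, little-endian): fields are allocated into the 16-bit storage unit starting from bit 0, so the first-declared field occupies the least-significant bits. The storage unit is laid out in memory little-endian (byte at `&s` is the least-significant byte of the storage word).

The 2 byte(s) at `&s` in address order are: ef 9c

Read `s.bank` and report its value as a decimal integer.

[0]=0xef [1]=0x9c (little-endian) → word 0x9cef
bank:10 @ bit 0 → (0x9cef>>0)&0x3ff = 0xef  ←
len:6 @ bit 10 → (0x9cef>>10)&0x3f = 0x27
bank signed 10b, MSB=0: value = 239

239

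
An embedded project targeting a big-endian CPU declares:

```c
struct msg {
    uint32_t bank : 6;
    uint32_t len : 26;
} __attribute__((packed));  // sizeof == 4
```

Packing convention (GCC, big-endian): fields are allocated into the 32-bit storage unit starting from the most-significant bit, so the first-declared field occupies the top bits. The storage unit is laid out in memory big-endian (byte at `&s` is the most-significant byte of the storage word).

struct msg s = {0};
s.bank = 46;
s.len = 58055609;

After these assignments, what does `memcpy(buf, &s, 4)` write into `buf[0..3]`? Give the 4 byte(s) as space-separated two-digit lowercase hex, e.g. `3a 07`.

bank (6b) val=46 bits=0x2e at bit 26: 0xb8000000
len (26b) val=58055609 bits=0x375dbb9 at bit 0: 0xbb75dbb9
word = 0xbb75dbb9 → big-endian bytes:
  [0]=0xbb  [1]=0x75  [2]=0xdb  [3]=0xb9

bb 75 db b9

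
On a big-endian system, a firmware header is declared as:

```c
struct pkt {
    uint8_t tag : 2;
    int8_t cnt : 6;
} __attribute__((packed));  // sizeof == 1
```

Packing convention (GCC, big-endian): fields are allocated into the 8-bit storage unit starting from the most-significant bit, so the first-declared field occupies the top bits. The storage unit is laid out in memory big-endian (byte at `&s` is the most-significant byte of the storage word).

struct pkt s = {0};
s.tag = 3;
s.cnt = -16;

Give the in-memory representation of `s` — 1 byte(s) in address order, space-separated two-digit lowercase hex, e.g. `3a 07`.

f0

tag (2b) val=3 bits=0x3 at bit 6: 0xc0
cnt (6b) val=-16 bits=0x30 at bit 0: 0xf0
word = 0xf0 → big-endian bytes:
  [0]=0xf0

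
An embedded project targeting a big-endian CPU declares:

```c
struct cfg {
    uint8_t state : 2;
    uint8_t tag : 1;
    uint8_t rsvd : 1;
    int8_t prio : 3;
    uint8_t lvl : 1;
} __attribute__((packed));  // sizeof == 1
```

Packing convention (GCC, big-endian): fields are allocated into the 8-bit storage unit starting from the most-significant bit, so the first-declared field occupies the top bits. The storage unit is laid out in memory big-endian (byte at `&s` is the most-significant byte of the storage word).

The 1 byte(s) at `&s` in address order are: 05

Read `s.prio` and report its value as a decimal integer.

[0]=0x05 (big-endian) → word 0x05
state [6+:2] = (word>>6) & 0x3 = 0
tag [5+:1] = (word>>5) & 0x1 = 0
rsvd [4+:1] = (word>>4) & 0x1 = 0
prio [1+:3] = (word>>1) & 0x7 = 2  ←
lvl [0+:1] = (word>>0) & 0x1 = 1
prio signed 3b, MSB=0: value = 2

2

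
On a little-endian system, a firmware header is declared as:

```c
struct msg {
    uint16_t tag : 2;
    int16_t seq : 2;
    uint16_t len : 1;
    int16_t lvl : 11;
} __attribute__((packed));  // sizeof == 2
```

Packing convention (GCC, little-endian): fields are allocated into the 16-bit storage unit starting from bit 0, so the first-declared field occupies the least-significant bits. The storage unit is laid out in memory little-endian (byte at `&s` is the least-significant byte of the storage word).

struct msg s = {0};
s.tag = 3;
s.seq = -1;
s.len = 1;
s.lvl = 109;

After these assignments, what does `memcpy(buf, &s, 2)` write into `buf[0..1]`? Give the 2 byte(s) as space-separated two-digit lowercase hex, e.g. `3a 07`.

bf 0d

tag (2b) val=3 bits=0x3 at bit 0: 0x0003
seq (2b) val=-1 bits=0x3 at bit 2: 0x000f
len (1b) val=1 bits=0x1 at bit 4: 0x001f
lvl (11b) val=109 bits=0x6d at bit 5: 0x0dbf
word = 0x0dbf → little-endian bytes:
  [0]=0xbf  [1]=0x0d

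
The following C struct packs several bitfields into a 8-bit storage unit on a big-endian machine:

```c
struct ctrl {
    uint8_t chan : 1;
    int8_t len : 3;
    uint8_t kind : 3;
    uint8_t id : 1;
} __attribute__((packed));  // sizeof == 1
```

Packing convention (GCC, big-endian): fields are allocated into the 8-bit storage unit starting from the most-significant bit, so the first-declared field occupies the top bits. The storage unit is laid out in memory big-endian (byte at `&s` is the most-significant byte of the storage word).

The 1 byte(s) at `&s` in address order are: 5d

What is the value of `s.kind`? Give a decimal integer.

6

[0]=0x5d (big-endian) → word 0x5d
chan:1 @ bit 7 → (0x5d>>7)&0x1 = 0x0
len:3 @ bit 4 → (0x5d>>4)&0x7 = 0x5
kind:3 @ bit 1 → (0x5d>>1)&0x7 = 0x6  ←
id:1 @ bit 0 → (0x5d>>0)&0x1 = 0x1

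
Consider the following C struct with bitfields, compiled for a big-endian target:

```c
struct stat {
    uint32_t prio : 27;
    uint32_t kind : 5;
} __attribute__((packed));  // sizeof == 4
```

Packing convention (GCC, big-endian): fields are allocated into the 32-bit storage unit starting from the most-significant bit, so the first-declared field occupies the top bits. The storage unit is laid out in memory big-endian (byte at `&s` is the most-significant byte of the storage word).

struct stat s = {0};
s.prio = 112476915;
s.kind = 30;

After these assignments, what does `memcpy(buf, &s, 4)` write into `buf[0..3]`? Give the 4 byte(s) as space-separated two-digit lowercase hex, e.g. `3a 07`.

d6 88 5e 7e

prio (27b) val=112476915 bits=0x6b442f3 at bit 5: 0xd6885e60
kind (5b) val=30 bits=0x1e at bit 0: 0xd6885e7e
word = 0xd6885e7e → big-endian bytes:
  [0]=0xd6  [1]=0x88  [2]=0x5e  [3]=0x7e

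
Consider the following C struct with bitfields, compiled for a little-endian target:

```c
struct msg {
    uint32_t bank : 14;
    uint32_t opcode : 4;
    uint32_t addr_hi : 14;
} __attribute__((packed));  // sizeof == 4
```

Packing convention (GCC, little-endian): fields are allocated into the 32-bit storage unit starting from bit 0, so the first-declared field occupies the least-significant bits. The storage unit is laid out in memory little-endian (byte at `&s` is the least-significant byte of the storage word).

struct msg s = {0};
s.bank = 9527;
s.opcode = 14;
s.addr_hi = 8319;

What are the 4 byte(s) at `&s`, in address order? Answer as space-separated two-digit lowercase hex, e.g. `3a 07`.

37 a5 ff 81

bank (14b) val=9527 bits=0x2537 at bit 0: 0x00002537
opcode (4b) val=14 bits=0xe at bit 14: 0x0003a537
addr_hi (14b) val=8319 bits=0x207f at bit 18: 0x81ffa537
word = 0x81ffa537 → little-endian bytes:
  [0]=0x37  [1]=0xa5  [2]=0xff  [3]=0x81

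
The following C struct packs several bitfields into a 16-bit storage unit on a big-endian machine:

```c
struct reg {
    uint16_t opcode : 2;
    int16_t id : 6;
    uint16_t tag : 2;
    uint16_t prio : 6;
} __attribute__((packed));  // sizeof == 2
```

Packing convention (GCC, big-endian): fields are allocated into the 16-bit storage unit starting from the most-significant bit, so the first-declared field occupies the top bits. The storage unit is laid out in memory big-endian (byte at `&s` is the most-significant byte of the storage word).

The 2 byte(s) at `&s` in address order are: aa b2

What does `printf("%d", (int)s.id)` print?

-22

[0]=0xaa [1]=0xb2 (big-endian) → word 0xaab2
opcode [14+:2] = (word>>14) & 0x3 = 2
id [8+:6] = (word>>8) & 0x3f = 42  ←
tag [6+:2] = (word>>6) & 0x3 = 2
prio [0+:6] = (word>>0) & 0x3f = 50
id signed 6b, MSB=1: 42 - 64 = -22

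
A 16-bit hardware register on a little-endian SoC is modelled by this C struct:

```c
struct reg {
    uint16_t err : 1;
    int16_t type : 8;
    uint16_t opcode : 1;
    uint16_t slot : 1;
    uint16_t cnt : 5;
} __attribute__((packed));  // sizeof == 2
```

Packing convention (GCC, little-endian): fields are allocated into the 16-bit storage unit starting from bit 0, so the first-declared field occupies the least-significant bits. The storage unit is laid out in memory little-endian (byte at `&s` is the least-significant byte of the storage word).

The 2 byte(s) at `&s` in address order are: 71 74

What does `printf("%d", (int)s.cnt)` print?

14

[0]=0x71 [1]=0x74 (little-endian) → word 0x7471
err [0+:1] = (word>>0) & 0x1 = 1
type [1+:8] = (word>>1) & 0xff = 56
opcode [9+:1] = (word>>9) & 0x1 = 0
slot [10+:1] = (word>>10) & 0x1 = 1
cnt [11+:5] = (word>>11) & 0x1f = 14  ←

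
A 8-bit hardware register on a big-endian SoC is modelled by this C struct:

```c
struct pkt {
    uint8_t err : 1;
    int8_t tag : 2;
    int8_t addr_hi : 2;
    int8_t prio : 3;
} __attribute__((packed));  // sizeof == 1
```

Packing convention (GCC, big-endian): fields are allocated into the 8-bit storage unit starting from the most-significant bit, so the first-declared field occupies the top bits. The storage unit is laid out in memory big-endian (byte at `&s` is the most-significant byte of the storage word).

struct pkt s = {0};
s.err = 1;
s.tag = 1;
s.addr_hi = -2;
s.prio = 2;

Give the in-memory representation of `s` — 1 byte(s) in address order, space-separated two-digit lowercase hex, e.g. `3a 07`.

err:1 = 1 → 0x1 << 7 → word 0x80
tag:2 = 1 → 0x1 << 5 → word 0xa0
addr_hi:2 = -2 → 0x2 << 3 → word 0xb0
prio:3 = 2 → 0x2 << 0 → word 0xb2
word = 0xb2 → big-endian bytes:
  [0]=0xb2

b2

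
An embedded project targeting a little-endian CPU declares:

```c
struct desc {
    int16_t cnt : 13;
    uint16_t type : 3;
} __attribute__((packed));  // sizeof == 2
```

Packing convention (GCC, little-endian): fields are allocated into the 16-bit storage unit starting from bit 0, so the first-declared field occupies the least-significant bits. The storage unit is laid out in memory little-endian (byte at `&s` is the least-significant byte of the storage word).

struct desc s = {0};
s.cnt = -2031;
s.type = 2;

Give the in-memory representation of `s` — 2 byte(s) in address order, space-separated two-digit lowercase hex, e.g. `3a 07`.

11 58

cnt (13b) val=-2031 bits=0x1811 at bit 0: 0x1811
type (3b) val=2 bits=0x2 at bit 13: 0x5811
word = 0x5811 → little-endian bytes:
  [0]=0x11  [1]=0x58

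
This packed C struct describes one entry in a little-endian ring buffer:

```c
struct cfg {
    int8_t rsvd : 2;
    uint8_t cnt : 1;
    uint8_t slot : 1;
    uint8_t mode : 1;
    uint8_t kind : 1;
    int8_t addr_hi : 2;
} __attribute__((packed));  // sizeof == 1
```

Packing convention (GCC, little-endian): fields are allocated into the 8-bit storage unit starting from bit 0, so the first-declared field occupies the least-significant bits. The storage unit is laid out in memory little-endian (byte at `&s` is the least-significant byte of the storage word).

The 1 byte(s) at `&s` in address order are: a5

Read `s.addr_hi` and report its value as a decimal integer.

-2

[0]=0xa5 (little-endian) → word 0xa5
rsvd:2 @ bit 0 → (0xa5>>0)&0x3 = 0x1
cnt:1 @ bit 2 → (0xa5>>2)&0x1 = 0x1
slot:1 @ bit 3 → (0xa5>>3)&0x1 = 0x0
mode:1 @ bit 4 → (0xa5>>4)&0x1 = 0x0
kind:1 @ bit 5 → (0xa5>>5)&0x1 = 0x1
addr_hi:2 @ bit 6 → (0xa5>>6)&0x3 = 0x2  ←
addr_hi signed 2b, MSB=1: 2 - 4 = -2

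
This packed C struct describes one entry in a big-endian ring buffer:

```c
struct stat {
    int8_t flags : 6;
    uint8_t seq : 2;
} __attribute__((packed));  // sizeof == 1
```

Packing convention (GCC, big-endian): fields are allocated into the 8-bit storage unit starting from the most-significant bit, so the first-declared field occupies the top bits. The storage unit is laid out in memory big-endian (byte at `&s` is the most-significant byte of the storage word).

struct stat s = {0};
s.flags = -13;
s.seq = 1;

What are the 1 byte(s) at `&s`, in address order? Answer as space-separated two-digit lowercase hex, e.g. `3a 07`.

cd

[2+:6] flags=-13 & 0x3f = 0x33; word=0xcc
[0+:2] seq=1 & 0x3 = 0x1; word=0xcd
word = 0xcd → big-endian bytes:
  [0]=0xcd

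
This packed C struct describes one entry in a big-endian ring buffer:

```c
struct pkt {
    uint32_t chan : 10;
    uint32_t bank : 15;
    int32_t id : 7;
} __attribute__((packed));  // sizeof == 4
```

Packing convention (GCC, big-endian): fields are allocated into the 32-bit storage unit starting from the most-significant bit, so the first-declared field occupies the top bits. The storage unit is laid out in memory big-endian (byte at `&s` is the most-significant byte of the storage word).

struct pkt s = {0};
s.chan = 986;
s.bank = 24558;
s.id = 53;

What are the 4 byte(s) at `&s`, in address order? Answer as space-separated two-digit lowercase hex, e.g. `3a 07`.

f6 af f7 35

[22+:10] chan=986 & 0x3ff = 0x3da; word=0xf6800000
[7+:15] bank=24558 & 0x7fff = 0x5fee; word=0xf6aff700
[0+:7] id=53 & 0x7f = 0x35; word=0xf6aff735
word = 0xf6aff735 → big-endian bytes:
  [0]=0xf6  [1]=0xaf  [2]=0xf7  [3]=0x35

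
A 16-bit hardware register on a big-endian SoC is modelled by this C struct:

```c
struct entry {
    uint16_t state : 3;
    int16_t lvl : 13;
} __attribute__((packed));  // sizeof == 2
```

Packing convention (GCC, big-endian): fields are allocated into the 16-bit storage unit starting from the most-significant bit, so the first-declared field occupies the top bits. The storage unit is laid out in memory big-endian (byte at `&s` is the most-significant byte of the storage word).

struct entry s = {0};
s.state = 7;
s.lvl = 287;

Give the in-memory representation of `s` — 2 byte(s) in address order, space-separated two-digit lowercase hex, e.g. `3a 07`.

e1 1f

state (3b) val=7 bits=0x7 at bit 13: 0xe000
lvl (13b) val=287 bits=0x11f at bit 0: 0xe11f
word = 0xe11f → big-endian bytes:
  [0]=0xe1  [1]=0x1f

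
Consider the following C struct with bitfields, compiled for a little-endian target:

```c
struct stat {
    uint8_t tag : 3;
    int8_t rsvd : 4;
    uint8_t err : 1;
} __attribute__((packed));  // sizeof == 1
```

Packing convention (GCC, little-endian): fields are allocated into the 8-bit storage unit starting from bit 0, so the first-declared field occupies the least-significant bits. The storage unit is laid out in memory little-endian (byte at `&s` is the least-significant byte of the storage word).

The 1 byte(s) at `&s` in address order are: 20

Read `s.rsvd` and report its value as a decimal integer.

4

[0]=0x20 (little-endian) → word 0x20
tag [0+:3] = (word>>0) & 0x7 = 0
rsvd [3+:4] = (word>>3) & 0xf = 4  ←
err [7+:1] = (word>>7) & 0x1 = 0
rsvd signed 4b, MSB=0: value = 4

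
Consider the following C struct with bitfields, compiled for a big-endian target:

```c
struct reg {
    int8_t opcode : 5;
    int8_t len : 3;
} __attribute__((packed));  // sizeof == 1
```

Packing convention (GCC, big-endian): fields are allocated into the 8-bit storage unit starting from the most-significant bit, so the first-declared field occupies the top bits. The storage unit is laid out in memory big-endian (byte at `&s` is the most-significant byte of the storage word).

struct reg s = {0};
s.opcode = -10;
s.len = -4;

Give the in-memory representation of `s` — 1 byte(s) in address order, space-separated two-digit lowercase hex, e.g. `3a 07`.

b4

[3+:5] opcode=-10 & 0x1f = 0x16; word=0xb0
[0+:3] len=-4 & 0x7 = 0x4; word=0xb4
word = 0xb4 → big-endian bytes:
  [0]=0xb4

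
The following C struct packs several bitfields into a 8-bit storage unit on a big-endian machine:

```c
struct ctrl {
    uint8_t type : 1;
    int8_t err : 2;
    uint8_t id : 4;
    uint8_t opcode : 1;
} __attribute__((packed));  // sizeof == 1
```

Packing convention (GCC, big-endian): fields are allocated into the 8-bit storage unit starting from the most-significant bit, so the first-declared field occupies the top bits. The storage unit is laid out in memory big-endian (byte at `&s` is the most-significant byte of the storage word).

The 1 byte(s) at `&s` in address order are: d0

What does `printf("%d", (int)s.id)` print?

8

[0]=0xd0 (big-endian) → word 0xd0
type [7+:1] = (word>>7) & 0x1 = 1
err [5+:2] = (word>>5) & 0x3 = 2
id [1+:4] = (word>>1) & 0xf = 8  ←
opcode [0+:1] = (word>>0) & 0x1 = 0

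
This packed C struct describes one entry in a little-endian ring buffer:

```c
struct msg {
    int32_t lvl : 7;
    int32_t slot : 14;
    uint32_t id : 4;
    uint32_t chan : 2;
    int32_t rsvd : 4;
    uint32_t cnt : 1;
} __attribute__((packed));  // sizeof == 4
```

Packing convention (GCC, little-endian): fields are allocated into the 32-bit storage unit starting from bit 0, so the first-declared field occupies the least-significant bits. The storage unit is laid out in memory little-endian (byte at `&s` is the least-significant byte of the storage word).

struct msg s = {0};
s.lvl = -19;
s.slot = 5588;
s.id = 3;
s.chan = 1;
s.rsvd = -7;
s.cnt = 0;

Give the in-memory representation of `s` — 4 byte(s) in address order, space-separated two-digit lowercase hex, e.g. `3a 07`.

lvl:7 = -19 → 0x6d << 0 → word 0x0000006d
slot:14 = 5588 → 0x15d4 << 7 → word 0x000aea6d
id:4 = 3 → 0x3 << 21 → word 0x006aea6d
chan:2 = 1 → 0x1 << 25 → word 0x026aea6d
rsvd:4 = -7 → 0x9 << 27 → word 0x4a6aea6d
cnt:1 = 0 → 0x0 << 31 → word 0x4a6aea6d
word = 0x4a6aea6d → little-endian bytes:
  [0]=0x6d  [1]=0xea  [2]=0x6a  [3]=0x4a

6d ea 6a 4a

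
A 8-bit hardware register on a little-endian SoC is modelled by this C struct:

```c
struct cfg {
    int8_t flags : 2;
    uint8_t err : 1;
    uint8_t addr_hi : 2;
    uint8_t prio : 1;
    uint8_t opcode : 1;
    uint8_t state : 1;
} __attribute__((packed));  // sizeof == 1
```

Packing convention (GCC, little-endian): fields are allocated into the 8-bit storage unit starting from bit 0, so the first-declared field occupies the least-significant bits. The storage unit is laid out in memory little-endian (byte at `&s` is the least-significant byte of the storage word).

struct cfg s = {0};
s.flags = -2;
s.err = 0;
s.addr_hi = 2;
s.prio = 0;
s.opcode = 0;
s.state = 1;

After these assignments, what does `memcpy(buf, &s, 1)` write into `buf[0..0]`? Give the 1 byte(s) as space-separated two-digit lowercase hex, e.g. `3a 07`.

92

[0+:2] flags=-2 & 0x3 = 0x2; word=0x02
[2+:1] err=0 & 0x1 = 0x0; word=0x02
[3+:2] addr_hi=2 & 0x3 = 0x2; word=0x12
[5+:1] prio=0 & 0x1 = 0x0; word=0x12
[6+:1] opcode=0 & 0x1 = 0x0; word=0x12
[7+:1] state=1 & 0x1 = 0x1; word=0x92
word = 0x92 → little-endian bytes:
  [0]=0x92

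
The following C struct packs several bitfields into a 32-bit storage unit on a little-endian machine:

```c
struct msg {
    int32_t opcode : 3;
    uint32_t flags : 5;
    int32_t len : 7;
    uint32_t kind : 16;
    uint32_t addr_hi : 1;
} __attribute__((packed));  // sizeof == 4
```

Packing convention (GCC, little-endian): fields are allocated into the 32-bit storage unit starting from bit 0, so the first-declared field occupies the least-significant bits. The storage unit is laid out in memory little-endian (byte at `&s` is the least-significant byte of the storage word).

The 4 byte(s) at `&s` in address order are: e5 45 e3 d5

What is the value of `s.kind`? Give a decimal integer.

43974

[0]=0xe5 [1]=0x45 [2]=0xe3 [3]=0xd5 (little-endian) → word 0xd5e345e5
opcode [0+:3] = (word>>0) & 0x7 = 5
flags [3+:5] = (word>>3) & 0x1f = 28
len [8+:7] = (word>>8) & 0x7f = 69
kind [15+:16] = (word>>15) & 0xffff = 43974  ←
addr_hi [31+:1] = (word>>31) & 0x1 = 1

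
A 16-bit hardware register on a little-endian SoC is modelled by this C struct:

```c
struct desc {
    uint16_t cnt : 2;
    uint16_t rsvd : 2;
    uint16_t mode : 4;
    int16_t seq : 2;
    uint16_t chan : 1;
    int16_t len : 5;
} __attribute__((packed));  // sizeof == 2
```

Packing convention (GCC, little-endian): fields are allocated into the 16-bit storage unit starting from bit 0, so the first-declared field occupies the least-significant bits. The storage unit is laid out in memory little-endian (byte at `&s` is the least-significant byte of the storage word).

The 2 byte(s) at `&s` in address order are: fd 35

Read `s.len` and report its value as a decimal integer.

[0]=0xfd [1]=0x35 (little-endian) → word 0x35fd
cnt:2 @ bit 0 → (0x35fd>>0)&0x3 = 0x1
rsvd:2 @ bit 2 → (0x35fd>>2)&0x3 = 0x3
mode:4 @ bit 4 → (0x35fd>>4)&0xf = 0xf
seq:2 @ bit 8 → (0x35fd>>8)&0x3 = 0x1
chan:1 @ bit 10 → (0x35fd>>10)&0x1 = 0x1
len:5 @ bit 11 → (0x35fd>>11)&0x1f = 0x6  ←
len signed 5b, MSB=0: value = 6

6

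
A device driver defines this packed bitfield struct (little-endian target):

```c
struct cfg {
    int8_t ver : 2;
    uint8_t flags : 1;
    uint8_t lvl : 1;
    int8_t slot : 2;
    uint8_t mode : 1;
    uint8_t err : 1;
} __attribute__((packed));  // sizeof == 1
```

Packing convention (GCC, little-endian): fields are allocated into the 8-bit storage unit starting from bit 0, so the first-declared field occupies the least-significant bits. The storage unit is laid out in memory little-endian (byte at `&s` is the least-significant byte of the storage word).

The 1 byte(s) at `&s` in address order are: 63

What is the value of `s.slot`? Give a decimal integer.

-2

[0]=0x63 (little-endian) → word 0x63
ver:2 @ bit 0 → (0x63>>0)&0x3 = 0x3
flags:1 @ bit 2 → (0x63>>2)&0x1 = 0x0
lvl:1 @ bit 3 → (0x63>>3)&0x1 = 0x0
slot:2 @ bit 4 → (0x63>>4)&0x3 = 0x2  ←
mode:1 @ bit 6 → (0x63>>6)&0x1 = 0x1
err:1 @ bit 7 → (0x63>>7)&0x1 = 0x0
slot signed 2b, MSB=1: 2 - 4 = -2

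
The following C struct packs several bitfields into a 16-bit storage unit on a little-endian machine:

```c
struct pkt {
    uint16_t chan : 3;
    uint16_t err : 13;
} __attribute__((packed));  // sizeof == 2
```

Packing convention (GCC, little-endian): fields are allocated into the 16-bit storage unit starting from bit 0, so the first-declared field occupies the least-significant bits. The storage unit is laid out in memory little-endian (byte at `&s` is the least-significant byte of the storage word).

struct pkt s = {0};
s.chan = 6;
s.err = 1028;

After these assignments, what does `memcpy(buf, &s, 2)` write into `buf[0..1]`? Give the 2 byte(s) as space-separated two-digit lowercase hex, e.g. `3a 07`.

chan:3 = 6 → 0x6 << 0 → word 0x0006
err:13 = 1028 → 0x404 << 3 → word 0x2026
word = 0x2026 → little-endian bytes:
  [0]=0x26  [1]=0x20

26 20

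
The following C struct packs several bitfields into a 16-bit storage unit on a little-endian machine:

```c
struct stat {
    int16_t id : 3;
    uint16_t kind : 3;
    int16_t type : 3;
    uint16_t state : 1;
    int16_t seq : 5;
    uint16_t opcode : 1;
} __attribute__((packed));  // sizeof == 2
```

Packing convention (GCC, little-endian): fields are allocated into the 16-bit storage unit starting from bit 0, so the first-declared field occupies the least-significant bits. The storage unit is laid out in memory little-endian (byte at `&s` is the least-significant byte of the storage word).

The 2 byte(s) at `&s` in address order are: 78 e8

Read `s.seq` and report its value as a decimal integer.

[0]=0x78 [1]=0xe8 (little-endian) → word 0xe878
id [0+:3] = (word>>0) & 0x7 = 0
kind [3+:3] = (word>>3) & 0x7 = 7
type [6+:3] = (word>>6) & 0x7 = 1
state [9+:1] = (word>>9) & 0x1 = 0
seq [10+:5] = (word>>10) & 0x1f = 26  ←
opcode [15+:1] = (word>>15) & 0x1 = 1
seq signed 5b, MSB=1: 26 - 32 = -6

-6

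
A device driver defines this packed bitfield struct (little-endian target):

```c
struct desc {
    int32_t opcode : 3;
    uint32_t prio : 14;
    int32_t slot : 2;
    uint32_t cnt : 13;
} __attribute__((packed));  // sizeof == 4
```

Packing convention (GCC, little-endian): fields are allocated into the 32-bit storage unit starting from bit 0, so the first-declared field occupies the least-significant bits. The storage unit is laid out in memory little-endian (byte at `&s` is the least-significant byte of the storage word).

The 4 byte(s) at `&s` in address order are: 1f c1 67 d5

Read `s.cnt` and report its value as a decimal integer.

6828

[0]=0x1f [1]=0xc1 [2]=0x67 [3]=0xd5 (little-endian) → word 0xd567c11f
opcode:3 @ bit 0 → (0xd567c11f>>0)&0x7 = 0x7
prio:14 @ bit 3 → (0xd567c11f>>3)&0x3fff = 0x3823
slot:2 @ bit 17 → (0xd567c11f>>17)&0x3 = 0x3
cnt:13 @ bit 19 → (0xd567c11f>>19)&0x1fff = 0x1aac  ←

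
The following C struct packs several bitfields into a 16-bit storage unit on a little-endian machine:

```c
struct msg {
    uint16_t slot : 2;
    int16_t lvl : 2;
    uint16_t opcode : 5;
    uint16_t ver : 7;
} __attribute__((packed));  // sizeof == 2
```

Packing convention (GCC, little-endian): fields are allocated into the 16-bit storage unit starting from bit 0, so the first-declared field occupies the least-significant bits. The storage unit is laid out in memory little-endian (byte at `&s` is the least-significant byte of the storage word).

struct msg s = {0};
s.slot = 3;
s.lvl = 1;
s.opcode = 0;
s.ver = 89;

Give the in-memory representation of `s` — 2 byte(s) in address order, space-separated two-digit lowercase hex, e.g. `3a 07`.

slot:2 = 3 → 0x3 << 0 → word 0x0003
lvl:2 = 1 → 0x1 << 2 → word 0x0007
opcode:5 = 0 → 0x0 << 4 → word 0x0007
ver:7 = 89 → 0x59 << 9 → word 0xb207
word = 0xb207 → little-endian bytes:
  [0]=0x07  [1]=0xb2

07 b2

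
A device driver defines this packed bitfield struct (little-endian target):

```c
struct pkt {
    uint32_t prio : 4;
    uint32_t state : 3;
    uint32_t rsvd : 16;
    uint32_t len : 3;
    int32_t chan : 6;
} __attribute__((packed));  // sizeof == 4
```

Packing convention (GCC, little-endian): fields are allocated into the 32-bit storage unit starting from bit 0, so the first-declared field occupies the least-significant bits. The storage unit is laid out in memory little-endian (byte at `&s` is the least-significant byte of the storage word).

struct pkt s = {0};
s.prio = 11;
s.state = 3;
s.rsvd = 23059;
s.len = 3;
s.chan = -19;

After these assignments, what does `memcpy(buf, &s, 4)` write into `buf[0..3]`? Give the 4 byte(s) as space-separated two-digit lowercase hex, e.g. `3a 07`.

bb 09 ad b5

[0+:4] prio=11 & 0xf = 0xb; word=0x0000000b
[4+:3] state=3 & 0x7 = 0x3; word=0x0000003b
[7+:16] rsvd=23059 & 0xffff = 0x5a13; word=0x002d09bb
[23+:3] len=3 & 0x7 = 0x3; word=0x01ad09bb
[26+:6] chan=-19 & 0x3f = 0x2d; word=0xb5ad09bb
word = 0xb5ad09bb → little-endian bytes:
  [0]=0xbb  [1]=0x09  [2]=0xad  [3]=0xb5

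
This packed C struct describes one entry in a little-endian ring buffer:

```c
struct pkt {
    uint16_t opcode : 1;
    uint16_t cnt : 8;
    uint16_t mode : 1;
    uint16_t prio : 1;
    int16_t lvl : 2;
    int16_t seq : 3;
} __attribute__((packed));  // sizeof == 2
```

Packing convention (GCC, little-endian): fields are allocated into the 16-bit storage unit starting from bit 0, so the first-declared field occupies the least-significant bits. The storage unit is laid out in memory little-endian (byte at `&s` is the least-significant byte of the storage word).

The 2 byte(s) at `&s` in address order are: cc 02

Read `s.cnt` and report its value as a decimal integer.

102

[0]=0xcc [1]=0x02 (little-endian) → word 0x02cc
opcode:1 @ bit 0 → (0x02cc>>0)&0x1 = 0x0
cnt:8 @ bit 1 → (0x02cc>>1)&0xff = 0x66  ←
mode:1 @ bit 9 → (0x02cc>>9)&0x1 = 0x1
prio:1 @ bit 10 → (0x02cc>>10)&0x1 = 0x0
lvl:2 @ bit 11 → (0x02cc>>11)&0x3 = 0x0
seq:3 @ bit 13 → (0x02cc>>13)&0x7 = 0x0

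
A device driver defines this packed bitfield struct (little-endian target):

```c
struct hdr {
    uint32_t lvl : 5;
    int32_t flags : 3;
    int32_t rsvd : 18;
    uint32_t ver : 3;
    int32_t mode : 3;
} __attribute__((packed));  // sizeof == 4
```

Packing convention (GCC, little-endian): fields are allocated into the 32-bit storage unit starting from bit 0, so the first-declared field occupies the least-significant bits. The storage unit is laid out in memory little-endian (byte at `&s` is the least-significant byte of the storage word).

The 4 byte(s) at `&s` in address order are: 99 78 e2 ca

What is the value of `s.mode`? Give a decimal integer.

[0]=0x99 [1]=0x78 [2]=0xe2 [3]=0xca (little-endian) → word 0xcae27899
lvl:5 @ bit 0 → (0xcae27899>>0)&0x1f = 0x19
flags:3 @ bit 5 → (0xcae27899>>5)&0x7 = 0x4
rsvd:18 @ bit 8 → (0xcae27899>>8)&0x3ffff = 0x2e278
ver:3 @ bit 26 → (0xcae27899>>26)&0x7 = 0x2
mode:3 @ bit 29 → (0xcae27899>>29)&0x7 = 0x6  ←
mode signed 3b, MSB=1: 6 - 8 = -2

-2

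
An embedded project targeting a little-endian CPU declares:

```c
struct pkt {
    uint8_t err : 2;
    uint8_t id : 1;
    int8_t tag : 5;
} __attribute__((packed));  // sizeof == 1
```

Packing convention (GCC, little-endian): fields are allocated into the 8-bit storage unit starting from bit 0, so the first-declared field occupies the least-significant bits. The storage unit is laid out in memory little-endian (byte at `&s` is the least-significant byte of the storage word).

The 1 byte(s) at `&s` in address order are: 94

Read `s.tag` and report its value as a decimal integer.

-14

[0]=0x94 (little-endian) → word 0x94
err:2 @ bit 0 → (0x94>>0)&0x3 = 0x0
id:1 @ bit 2 → (0x94>>2)&0x1 = 0x1
tag:5 @ bit 3 → (0x94>>3)&0x1f = 0x12  ←
tag signed 5b, MSB=1: 18 - 32 = -14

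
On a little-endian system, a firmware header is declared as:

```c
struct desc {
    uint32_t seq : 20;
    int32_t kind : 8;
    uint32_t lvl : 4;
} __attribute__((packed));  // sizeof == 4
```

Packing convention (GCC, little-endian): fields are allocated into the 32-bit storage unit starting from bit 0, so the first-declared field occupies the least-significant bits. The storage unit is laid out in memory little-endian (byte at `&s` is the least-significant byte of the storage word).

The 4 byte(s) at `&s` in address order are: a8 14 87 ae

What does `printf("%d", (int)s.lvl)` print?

[0]=0xa8 [1]=0x14 [2]=0x87 [3]=0xae (little-endian) → word 0xae8714a8
seq:20 @ bit 0 → (0xae8714a8>>0)&0xfffff = 0x714a8
kind:8 @ bit 20 → (0xae8714a8>>20)&0xff = 0xe8
lvl:4 @ bit 28 → (0xae8714a8>>28)&0xf = 0xa  ←

10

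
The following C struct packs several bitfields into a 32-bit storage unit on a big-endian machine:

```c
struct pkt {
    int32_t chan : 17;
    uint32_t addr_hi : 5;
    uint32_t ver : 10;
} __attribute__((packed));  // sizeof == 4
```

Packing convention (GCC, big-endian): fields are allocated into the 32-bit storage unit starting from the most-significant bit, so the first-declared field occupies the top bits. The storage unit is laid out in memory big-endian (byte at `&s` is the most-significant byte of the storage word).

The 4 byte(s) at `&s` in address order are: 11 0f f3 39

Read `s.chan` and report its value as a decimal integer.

8735

[0]=0x11 [1]=0x0f [2]=0xf3 [3]=0x39 (big-endian) → word 0x110ff339
chan [15+:17] = (word>>15) & 0x1ffff = 8735  ←
addr_hi [10+:5] = (word>>10) & 0x1f = 28
ver [0+:10] = (word>>0) & 0x3ff = 825
chan signed 17b, MSB=0: value = 8735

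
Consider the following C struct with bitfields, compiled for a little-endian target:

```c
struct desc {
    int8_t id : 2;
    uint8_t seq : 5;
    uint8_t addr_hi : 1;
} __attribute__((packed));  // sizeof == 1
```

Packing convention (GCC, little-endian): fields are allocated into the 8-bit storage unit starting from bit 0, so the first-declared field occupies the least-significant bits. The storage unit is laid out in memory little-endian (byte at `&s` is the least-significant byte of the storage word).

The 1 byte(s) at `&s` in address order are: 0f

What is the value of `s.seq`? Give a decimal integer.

[0]=0x0f (little-endian) → word 0x0f
id:2 @ bit 0 → (0x0f>>0)&0x3 = 0x3
seq:5 @ bit 2 → (0x0f>>2)&0x1f = 0x3  ←
addr_hi:1 @ bit 7 → (0x0f>>7)&0x1 = 0x0

3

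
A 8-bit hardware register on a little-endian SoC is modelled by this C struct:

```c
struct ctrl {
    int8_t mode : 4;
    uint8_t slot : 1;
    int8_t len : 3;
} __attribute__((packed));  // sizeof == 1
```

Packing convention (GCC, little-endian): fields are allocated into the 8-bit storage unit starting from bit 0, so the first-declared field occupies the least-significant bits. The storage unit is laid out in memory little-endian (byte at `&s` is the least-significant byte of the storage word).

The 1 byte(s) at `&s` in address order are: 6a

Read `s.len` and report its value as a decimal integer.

3

[0]=0x6a (little-endian) → word 0x6a
mode [0+:4] = (word>>0) & 0xf = 10
slot [4+:1] = (word>>4) & 0x1 = 0
len [5+:3] = (word>>5) & 0x7 = 3  ←
len signed 3b, MSB=0: value = 3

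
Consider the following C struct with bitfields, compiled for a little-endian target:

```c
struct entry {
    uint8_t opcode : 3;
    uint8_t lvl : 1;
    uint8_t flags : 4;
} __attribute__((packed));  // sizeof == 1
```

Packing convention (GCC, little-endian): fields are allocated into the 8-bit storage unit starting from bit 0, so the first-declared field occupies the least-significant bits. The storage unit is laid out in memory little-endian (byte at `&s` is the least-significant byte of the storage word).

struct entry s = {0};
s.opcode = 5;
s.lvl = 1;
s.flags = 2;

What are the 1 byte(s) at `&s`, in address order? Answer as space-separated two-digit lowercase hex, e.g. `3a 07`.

2d

opcode (3b) val=5 bits=0x5 at bit 0: 0x05
lvl (1b) val=1 bits=0x1 at bit 3: 0x0d
flags (4b) val=2 bits=0x2 at bit 4: 0x2d
word = 0x2d → little-endian bytes:
  [0]=0x2d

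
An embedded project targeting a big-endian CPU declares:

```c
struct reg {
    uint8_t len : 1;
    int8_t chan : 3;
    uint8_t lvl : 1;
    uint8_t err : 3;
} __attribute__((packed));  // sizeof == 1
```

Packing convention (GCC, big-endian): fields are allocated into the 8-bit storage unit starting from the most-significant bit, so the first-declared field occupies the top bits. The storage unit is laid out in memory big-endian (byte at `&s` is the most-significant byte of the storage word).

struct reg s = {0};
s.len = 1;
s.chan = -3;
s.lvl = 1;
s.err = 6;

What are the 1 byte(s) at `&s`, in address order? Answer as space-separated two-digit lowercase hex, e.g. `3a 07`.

de

[7+:1] len=1 & 0x1 = 0x1; word=0x80
[4+:3] chan=-3 & 0x7 = 0x5; word=0xd0
[3+:1] lvl=1 & 0x1 = 0x1; word=0xd8
[0+:3] err=6 & 0x7 = 0x6; word=0xde
word = 0xde → big-endian bytes:
  [0]=0xde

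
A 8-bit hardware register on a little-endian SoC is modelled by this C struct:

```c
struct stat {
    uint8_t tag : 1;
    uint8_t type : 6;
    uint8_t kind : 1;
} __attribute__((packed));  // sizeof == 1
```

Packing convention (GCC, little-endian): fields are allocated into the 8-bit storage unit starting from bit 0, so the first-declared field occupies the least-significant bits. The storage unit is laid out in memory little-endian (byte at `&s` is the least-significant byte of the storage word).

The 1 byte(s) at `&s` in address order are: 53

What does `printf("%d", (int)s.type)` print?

41

[0]=0x53 (little-endian) → word 0x53
tag [0+:1] = (word>>0) & 0x1 = 1
type [1+:6] = (word>>1) & 0x3f = 41  ←
kind [7+:1] = (word>>7) & 0x1 = 0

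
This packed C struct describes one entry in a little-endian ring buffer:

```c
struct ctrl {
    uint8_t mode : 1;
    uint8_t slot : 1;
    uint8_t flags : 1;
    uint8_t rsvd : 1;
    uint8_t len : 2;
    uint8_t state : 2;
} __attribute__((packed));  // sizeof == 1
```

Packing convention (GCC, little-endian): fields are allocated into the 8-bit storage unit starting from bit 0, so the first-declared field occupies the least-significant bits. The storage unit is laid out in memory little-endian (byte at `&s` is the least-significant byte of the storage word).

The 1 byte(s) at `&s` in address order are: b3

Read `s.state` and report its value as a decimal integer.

[0]=0xb3 (little-endian) → word 0xb3
mode [0+:1] = (word>>0) & 0x1 = 1
slot [1+:1] = (word>>1) & 0x1 = 1
flags [2+:1] = (word>>2) & 0x1 = 0
rsvd [3+:1] = (word>>3) & 0x1 = 0
len [4+:2] = (word>>4) & 0x3 = 3
state [6+:2] = (word>>6) & 0x3 = 2  ←

2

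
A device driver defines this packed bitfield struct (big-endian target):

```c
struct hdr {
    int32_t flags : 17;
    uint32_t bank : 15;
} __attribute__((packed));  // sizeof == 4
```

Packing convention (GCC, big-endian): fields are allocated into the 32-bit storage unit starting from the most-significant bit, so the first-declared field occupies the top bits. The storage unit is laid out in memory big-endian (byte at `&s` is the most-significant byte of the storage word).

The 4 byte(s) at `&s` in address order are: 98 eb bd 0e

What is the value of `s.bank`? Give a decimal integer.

15630

[0]=0x98 [1]=0xeb [2]=0xbd [3]=0x0e (big-endian) → word 0x98ebbd0e
flags [15+:17] = (word>>15) & 0x1ffff = 78295
bank [0+:15] = (word>>0) & 0x7fff = 15630  ←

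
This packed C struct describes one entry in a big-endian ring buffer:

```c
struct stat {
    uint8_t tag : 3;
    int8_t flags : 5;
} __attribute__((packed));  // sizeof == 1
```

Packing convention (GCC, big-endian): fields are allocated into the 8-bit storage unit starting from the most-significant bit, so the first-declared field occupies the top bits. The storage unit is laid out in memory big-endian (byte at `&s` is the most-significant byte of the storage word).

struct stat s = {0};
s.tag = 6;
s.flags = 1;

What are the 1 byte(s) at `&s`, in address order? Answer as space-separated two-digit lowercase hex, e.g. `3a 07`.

c1

tag (3b) val=6 bits=0x6 at bit 5: 0xc0
flags (5b) val=1 bits=0x1 at bit 0: 0xc1
word = 0xc1 → big-endian bytes:
  [0]=0xc1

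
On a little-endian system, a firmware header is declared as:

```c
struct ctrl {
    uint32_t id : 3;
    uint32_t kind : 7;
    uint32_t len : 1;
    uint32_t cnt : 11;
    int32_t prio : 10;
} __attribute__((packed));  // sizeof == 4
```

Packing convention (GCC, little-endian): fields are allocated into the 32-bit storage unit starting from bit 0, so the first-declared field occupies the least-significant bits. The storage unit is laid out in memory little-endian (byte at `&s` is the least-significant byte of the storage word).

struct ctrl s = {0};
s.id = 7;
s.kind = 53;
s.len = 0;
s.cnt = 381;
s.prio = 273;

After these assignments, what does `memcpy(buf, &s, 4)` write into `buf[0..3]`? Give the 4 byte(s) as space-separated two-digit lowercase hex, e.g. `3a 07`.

id:3 = 7 → 0x7 << 0 → word 0x00000007
kind:7 = 53 → 0x35 << 3 → word 0x000001af
len:1 = 0 → 0x0 << 10 → word 0x000001af
cnt:11 = 381 → 0x17d << 11 → word 0x000be9af
prio:10 = 273 → 0x111 << 22 → word 0x444be9af
word = 0x444be9af → little-endian bytes:
  [0]=0xaf  [1]=0xe9  [2]=0x4b  [3]=0x44

af e9 4b 44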